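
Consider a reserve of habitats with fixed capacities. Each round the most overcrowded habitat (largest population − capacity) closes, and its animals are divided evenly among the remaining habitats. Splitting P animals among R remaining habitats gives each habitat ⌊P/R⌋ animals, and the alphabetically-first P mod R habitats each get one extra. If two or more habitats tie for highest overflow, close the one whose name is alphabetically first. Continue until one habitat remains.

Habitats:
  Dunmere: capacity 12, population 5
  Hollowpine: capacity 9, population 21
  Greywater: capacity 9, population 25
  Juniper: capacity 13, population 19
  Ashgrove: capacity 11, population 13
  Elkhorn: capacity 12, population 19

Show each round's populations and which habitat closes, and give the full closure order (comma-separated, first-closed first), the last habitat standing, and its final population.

Round 1: Ashgrove=13 Dunmere=5 Elkhorn=19 Greywater=25 Hollowpine=21 Juniper=19 → close Greywater (overflow 16)
  25÷5 = 5 each, +1 to first 0
Round 2: Ashgrove=18 Dunmere=10 Elkhorn=24 Hollowpine=26 Juniper=24 → close Hollowpine (overflow 17)
  26÷4 = 6 each, +1 to first 2
Round 3: Ashgrove=25 Dunmere=17 Elkhorn=30 Juniper=30 → close Elkhorn (overflow 18)
  30÷3 = 10 each, +1 to first 0
Round 4: Ashgrove=35 Dunmere=27 Juniper=40 → close Juniper (overflow 27)
  40÷2 = 20 each, +1 to first 0
Round 5: Ashgrove=55 Dunmere=47 → close Ashgrove (overflow 44)
  55÷1 = 55 each, +1 to first 0

Closure order: Greywater, Hollowpine, Elkhorn, Juniper, Ashgrove
Last habitat: Dunmere with 102 animals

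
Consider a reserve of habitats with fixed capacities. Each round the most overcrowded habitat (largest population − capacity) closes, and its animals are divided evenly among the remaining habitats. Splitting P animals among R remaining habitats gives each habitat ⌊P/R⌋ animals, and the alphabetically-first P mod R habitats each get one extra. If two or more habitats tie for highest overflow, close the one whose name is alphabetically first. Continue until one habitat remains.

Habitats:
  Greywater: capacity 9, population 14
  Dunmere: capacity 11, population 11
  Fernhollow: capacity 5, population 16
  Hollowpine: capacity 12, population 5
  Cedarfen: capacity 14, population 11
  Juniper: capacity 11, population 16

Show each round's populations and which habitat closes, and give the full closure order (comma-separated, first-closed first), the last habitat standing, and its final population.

Closure order: Fernhollow, Greywater, Juniper, Dunmere, Cedarfen
Last habitat: Hollowpine with 73 animals

Round 1: Cedarfen=11 Dunmere=11 Fernhollow=16 Greywater=14 Hollowpine=5 Juniper=16 → close Fernhollow (overflow 11)
  16÷5 = 3 each, +1 to first 1
Round 2: Cedarfen=15 Dunmere=14 Greywater=17 Hollowpine=8 Juniper=19 → close Greywater (overflow 8)
  17÷4 = 4 each, +1 to first 1
Round 3: Cedarfen=20 Dunmere=18 Hollowpine=12 Juniper=23 → close Juniper (overflow 12)
  23÷3 = 7 each, +1 to first 2
Round 4: Cedarfen=28 Dunmere=26 Hollowpine=19 → close Dunmere (overflow 15)
  26÷2 = 13 each, +1 to first 0
Round 5: Cedarfen=41 Hollowpine=32 → close Cedarfen (overflow 27)
  41÷1 = 41 each, +1 to first 0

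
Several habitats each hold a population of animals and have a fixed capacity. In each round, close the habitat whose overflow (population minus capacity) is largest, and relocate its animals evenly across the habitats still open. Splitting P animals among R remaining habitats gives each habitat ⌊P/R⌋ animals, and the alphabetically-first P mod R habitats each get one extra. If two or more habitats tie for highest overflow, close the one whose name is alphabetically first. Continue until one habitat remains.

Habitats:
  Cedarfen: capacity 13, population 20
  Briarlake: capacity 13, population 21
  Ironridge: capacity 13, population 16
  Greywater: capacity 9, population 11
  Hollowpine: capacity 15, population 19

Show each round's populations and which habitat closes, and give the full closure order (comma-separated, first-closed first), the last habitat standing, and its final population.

Round 1: Briarlake=21 Cedarfen=20 Greywater=11 Hollowpine=19 Ironridge=16 → close Briarlake (overflow 8)
  21÷4 = 5 each, +1 to first 1
Round 2: Cedarfen=26 Greywater=16 Hollowpine=24 Ironridge=21 → close Cedarfen (overflow 13)
  26÷3 = 8 each, +1 to first 2
Round 3: Greywater=25 Hollowpine=33 Ironridge=29 → close Hollowpine (overflow 18)
  33÷2 = 16 each, +1 to first 1
Round 4: Greywater=42 Ironridge=45 → close Greywater (overflow 33)
  42÷1 = 42 each, +1 to first 0

Closure order: Briarlake, Cedarfen, Hollowpine, Greywater
Last habitat: Ironridge with 87 animals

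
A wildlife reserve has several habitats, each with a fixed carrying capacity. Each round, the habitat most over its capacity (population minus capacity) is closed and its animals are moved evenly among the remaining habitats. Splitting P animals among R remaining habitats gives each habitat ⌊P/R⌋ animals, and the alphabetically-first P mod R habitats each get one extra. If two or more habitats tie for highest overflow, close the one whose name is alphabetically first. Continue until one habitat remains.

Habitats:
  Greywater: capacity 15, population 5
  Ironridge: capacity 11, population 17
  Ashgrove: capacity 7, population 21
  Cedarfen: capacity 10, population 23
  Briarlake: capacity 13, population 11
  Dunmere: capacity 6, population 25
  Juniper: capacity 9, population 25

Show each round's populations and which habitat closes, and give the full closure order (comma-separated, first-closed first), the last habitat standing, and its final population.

Round 1: Ashgrove=21 Briarlake=11 Cedarfen=23 Dunmere=25 Greywater=5 Ironridge=17 Juniper=25 → close Dunmere (overflow 19)
  25÷6 = 4 each, +1 to first 1
Round 2: Ashgrove=26 Briarlake=15 Cedarfen=27 Greywater=9 Ironridge=21 Juniper=29 → close Juniper (overflow 20)
  29÷5 = 5 each, +1 to first 4
Round 3: Ashgrove=32 Briarlake=21 Cedarfen=33 Greywater=15 Ironridge=26 → close Ashgrove (overflow 25)
  32÷4 = 8 each, +1 to first 0
Round 4: Briarlake=29 Cedarfen=41 Greywater=23 Ironridge=34 → close Cedarfen (overflow 31)
  41÷3 = 13 each, +1 to first 2
Round 5: Briarlake=43 Greywater=37 Ironridge=47 → close Ironridge (overflow 36)
  47÷2 = 23 each, +1 to first 1
Round 6: Briarlake=67 Greywater=60 → close Briarlake (overflow 54)
  67÷1 = 67 each, +1 to first 0

Closure order: Dunmere, Juniper, Ashgrove, Cedarfen, Ironridge, Briarlake
Last habitat: Greywater with 127 animals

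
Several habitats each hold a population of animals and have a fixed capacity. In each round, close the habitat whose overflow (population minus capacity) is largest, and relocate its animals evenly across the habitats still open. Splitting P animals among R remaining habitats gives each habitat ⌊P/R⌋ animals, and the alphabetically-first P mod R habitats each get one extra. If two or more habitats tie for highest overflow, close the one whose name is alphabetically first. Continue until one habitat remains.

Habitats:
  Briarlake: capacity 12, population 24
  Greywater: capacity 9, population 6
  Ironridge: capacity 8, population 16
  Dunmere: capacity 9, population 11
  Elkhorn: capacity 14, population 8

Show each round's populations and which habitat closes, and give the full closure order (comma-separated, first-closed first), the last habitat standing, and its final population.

Closure order: Briarlake, Ironridge, Dunmere, Greywater
Last habitat: Elkhorn with 65 animals

Round 1: Briarlake=24 Dunmere=11 Elkhorn=8 Greywater=6 Ironridge=16 → close Briarlake (overflow 12)
  24÷4 = 6 each, +1 to first 0
Round 2: Dunmere=17 Elkhorn=14 Greywater=12 Ironridge=22 → close Ironridge (overflow 14)
  22÷3 = 7 each, +1 to first 1
Round 3: Dunmere=25 Elkhorn=21 Greywater=19 → close Dunmere (overflow 16)
  25÷2 = 12 each, +1 to first 1
Round 4: Elkhorn=34 Greywater=31 → close Greywater (overflow 22)
  31÷1 = 31 each, +1 to first 0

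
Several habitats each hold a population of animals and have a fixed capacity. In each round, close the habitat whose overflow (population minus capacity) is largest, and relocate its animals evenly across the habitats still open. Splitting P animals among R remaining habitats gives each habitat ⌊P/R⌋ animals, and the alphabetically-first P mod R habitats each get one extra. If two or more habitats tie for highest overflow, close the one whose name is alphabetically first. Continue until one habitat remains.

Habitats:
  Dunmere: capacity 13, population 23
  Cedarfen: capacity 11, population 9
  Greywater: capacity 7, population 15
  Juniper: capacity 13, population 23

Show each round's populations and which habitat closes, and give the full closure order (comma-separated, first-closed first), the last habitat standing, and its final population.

Round 1: Cedarfen=9 Dunmere=23 Greywater=15 Juniper=23 → close Dunmere (overflow 10)
  23÷3 = 7 each, +1 to first 2
Round 2: Cedarfen=17 Greywater=23 Juniper=30 → close Juniper (overflow 17)
  30÷2 = 15 each, +1 to first 0
Round 3: Cedarfen=32 Greywater=38 → close Greywater (overflow 31)
  38÷1 = 38 each, +1 to first 0

Closure order: Dunmere, Juniper, Greywater
Last habitat: Cedarfen with 70 animals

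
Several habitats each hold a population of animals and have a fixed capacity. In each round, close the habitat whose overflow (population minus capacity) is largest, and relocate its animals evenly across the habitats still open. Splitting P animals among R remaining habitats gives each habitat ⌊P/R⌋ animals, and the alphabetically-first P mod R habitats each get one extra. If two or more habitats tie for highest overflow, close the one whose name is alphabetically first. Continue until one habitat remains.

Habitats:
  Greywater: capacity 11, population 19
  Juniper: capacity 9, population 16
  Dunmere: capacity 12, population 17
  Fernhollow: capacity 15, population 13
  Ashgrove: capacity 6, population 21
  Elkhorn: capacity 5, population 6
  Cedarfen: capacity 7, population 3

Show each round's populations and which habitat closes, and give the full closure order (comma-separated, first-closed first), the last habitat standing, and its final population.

Round 1: Ashgrove=21 Cedarfen=3 Dunmere=17 Elkhorn=6 Fernhollow=13 Greywater=19 Juniper=16 → close Ashgrove (overflow 15)
  21÷6 = 3 each, +1 to first 3
Round 2: Cedarfen=7 Dunmere=21 Elkhorn=10 Fernhollow=16 Greywater=22 Juniper=19 → close Greywater (overflow 11)
  22÷5 = 4 each, +1 to first 2
Round 3: Cedarfen=12 Dunmere=26 Elkhorn=14 Fernhollow=20 Juniper=23 → close Dunmere (overflow 14)
  26÷4 = 6 each, +1 to first 2
Round 4: Cedarfen=19 Elkhorn=21 Fernhollow=26 Juniper=29 → close Juniper (overflow 20)
  29÷3 = 9 each, +1 to first 2
Round 5: Cedarfen=29 Elkhorn=31 Fernhollow=35 → close Elkhorn (overflow 26)
  31÷2 = 15 each, +1 to first 1
Round 6: Cedarfen=45 Fernhollow=50 → close Cedarfen (overflow 38)
  45÷1 = 45 each, +1 to first 0

Closure order: Ashgrove, Greywater, Dunmere, Juniper, Elkhorn, Cedarfen
Last habitat: Fernhollow with 95 animals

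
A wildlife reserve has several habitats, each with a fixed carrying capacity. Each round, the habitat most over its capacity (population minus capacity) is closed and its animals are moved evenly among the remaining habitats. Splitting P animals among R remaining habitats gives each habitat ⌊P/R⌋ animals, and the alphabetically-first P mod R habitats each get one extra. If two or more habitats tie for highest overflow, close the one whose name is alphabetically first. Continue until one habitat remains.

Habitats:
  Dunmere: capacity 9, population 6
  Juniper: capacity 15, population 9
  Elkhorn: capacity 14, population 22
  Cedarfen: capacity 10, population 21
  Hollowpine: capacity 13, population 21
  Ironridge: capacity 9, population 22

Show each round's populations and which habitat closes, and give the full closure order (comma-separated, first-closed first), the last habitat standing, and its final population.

Round 1: Cedarfen=21 Dunmere=6 Elkhorn=22 Hollowpine=21 Ironridge=22 Juniper=9 → close Ironridge (overflow 13)
  22÷5 = 4 each, +1 to first 2
Round 2: Cedarfen=26 Dunmere=11 Elkhorn=26 Hollowpine=25 Juniper=13 → close Cedarfen (overflow 16)
  26÷4 = 6 each, +1 to first 2
Round 3: Dunmere=18 Elkhorn=33 Hollowpine=31 Juniper=19 → close Elkhorn (overflow 19)
  33÷3 = 11 each, +1 to first 0
Round 4: Dunmere=29 Hollowpine=42 Juniper=30 → close Hollowpine (overflow 29)
  42÷2 = 21 each, +1 to first 0
Round 5: Dunmere=50 Juniper=51 → close Dunmere (overflow 41)
  50÷1 = 50 each, +1 to first 0

Closure order: Ironridge, Cedarfen, Elkhorn, Hollowpine, Dunmere
Last habitat: Juniper with 101 animals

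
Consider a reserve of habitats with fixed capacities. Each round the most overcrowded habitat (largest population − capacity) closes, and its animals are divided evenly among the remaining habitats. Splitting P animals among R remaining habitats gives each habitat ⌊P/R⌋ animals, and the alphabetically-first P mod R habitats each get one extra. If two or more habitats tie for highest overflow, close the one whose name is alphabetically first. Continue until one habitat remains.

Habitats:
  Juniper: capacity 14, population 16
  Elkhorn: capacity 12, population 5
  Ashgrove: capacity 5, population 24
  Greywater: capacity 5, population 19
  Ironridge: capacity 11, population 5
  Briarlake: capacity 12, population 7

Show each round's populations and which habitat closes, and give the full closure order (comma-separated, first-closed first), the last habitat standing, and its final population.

Round 1: Ashgrove=24 Briarlake=7 Elkhorn=5 Greywater=19 Ironridge=5 Juniper=16 → close Ashgrove (overflow 19)
  24÷5 = 4 each, +1 to first 4
Round 2: Briarlake=12 Elkhorn=10 Greywater=24 Ironridge=10 Juniper=20 → close Greywater (overflow 19)
  24÷4 = 6 each, +1 to first 0
Round 3: Briarlake=18 Elkhorn=16 Ironridge=16 Juniper=26 → close Juniper (overflow 12)
  26÷3 = 8 each, +1 to first 2
Round 4: Briarlake=27 Elkhorn=25 Ironridge=24 → close Briarlake (overflow 15)
  27÷2 = 13 each, +1 to first 1
Round 5: Elkhorn=39 Ironridge=37 → close Elkhorn (overflow 27)
  39÷1 = 39 each, +1 to first 0

Closure order: Ashgrove, Greywater, Juniper, Briarlake, Elkhorn
Last habitat: Ironridge with 76 animals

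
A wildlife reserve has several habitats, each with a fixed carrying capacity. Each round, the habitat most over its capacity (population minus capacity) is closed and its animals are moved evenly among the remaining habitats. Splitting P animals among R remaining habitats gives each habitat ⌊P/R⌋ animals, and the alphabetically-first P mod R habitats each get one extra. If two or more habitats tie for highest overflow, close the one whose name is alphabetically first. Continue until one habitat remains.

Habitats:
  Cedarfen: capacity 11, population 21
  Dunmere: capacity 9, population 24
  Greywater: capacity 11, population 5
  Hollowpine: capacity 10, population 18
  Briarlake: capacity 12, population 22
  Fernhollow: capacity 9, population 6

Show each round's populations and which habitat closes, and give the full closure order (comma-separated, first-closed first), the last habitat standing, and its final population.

Round 1: Briarlake=22 Cedarfen=21 Dunmere=24 Fernhollow=6 Greywater=5 Hollowpine=18 → close Dunmere (overflow 15)
  24÷5 = 4 each, +1 to first 4
Round 2: Briarlake=27 Cedarfen=26 Fernhollow=11 Greywater=10 Hollowpine=22 → close Briarlake (overflow 15)
  27÷4 = 6 each, +1 to first 3
Round 3: Cedarfen=33 Fernhollow=18 Greywater=17 Hollowpine=28 → close Cedarfen (overflow 22)
  33÷3 = 11 each, +1 to first 0
Round 4: Fernhollow=29 Greywater=28 Hollowpine=39 → close Hollowpine (overflow 29)
  39÷2 = 19 each, +1 to first 1
Round 5: Fernhollow=49 Greywater=47 → close Fernhollow (overflow 40)
  49÷1 = 49 each, +1 to first 0

Closure order: Dunmere, Briarlake, Cedarfen, Hollowpine, Fernhollow
Last habitat: Greywater with 96 animals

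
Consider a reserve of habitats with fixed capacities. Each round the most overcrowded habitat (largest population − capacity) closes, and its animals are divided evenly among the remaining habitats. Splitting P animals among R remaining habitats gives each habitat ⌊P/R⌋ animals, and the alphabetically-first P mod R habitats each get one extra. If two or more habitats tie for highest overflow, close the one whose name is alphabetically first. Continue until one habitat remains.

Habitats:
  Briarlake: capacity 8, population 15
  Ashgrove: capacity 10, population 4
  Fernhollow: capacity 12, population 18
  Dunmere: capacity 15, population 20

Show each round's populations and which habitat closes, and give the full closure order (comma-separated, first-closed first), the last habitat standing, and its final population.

Closure order: Briarlake, Fernhollow, Dunmere
Last habitat: Ashgrove with 57 animals

Round 1: Ashgrove=4 Briarlake=15 Dunmere=20 Fernhollow=18 → close Briarlake (overflow 7)
  15÷3 = 5 each, +1 to first 0
Round 2: Ashgrove=9 Dunmere=25 Fernhollow=23 → close Fernhollow (overflow 11)
  23÷2 = 11 each, +1 to first 1
Round 3: Ashgrove=21 Dunmere=36 → close Dunmere (overflow 21)
  36÷1 = 36 each, +1 to first 0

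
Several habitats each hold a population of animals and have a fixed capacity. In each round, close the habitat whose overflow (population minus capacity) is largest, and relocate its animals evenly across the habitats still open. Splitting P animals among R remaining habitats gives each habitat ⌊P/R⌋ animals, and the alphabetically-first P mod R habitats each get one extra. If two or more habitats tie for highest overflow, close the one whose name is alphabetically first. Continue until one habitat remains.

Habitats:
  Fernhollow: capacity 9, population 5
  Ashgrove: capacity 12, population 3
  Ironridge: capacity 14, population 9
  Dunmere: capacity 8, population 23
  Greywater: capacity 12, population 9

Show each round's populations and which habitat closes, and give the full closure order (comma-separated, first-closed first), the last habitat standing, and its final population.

Round 1: Ashgrove=3 Dunmere=23 Fernhollow=5 Greywater=9 Ironridge=9 → close Dunmere (overflow 15)
  23÷4 = 5 each, +1 to first 3
Round 2: Ashgrove=9 Fernhollow=11 Greywater=15 Ironridge=14 → close Greywater (overflow 3)
  15÷3 = 5 each, +1 to first 0
Round 3: Ashgrove=14 Fernhollow=16 Ironridge=19 → close Fernhollow (overflow 7)
  16÷2 = 8 each, +1 to first 0
Round 4: Ashgrove=22 Ironridge=27 → close Ironridge (overflow 13)
  27÷1 = 27 each, +1 to first 0

Closure order: Dunmere, Greywater, Fernhollow, Ironridge
Last habitat: Ashgrove with 49 animals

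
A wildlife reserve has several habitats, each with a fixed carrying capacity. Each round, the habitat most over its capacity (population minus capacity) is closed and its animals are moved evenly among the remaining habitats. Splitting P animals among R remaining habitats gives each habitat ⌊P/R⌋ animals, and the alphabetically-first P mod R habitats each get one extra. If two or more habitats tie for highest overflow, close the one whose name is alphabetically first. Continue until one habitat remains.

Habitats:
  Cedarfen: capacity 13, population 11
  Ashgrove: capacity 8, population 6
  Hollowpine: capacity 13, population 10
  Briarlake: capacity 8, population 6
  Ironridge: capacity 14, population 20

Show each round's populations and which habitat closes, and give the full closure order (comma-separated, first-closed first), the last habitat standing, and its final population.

Round 1: Ashgrove=6 Briarlake=6 Cedarfen=11 Hollowpine=10 Ironridge=20 → close Ironridge (overflow 6)
  20÷4 = 5 each, +1 to first 0
Round 2: Ashgrove=11 Briarlake=11 Cedarfen=16 Hollowpine=15 → close Ashgrove (overflow 3)
  11÷3 = 3 each, +1 to first 2
Round 3: Briarlake=15 Cedarfen=20 Hollowpine=18 → close Briarlake (overflow 7)
  15÷2 = 7 each, +1 to first 1
Round 4: Cedarfen=28 Hollowpine=25 → close Cedarfen (overflow 15)
  28÷1 = 28 each, +1 to first 0

Closure order: Ironridge, Ashgrove, Briarlake, Cedarfen
Last habitat: Hollowpine with 53 animals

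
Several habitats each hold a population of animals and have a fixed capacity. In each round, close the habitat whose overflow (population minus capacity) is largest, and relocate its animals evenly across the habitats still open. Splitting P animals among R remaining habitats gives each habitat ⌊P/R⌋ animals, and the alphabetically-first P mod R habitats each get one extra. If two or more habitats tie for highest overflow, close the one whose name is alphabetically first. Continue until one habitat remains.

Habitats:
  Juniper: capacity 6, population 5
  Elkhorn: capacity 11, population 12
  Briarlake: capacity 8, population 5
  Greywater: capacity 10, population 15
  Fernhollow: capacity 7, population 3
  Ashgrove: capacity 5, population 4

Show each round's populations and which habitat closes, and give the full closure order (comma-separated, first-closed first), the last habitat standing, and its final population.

Closure order: Greywater, Elkhorn, Ashgrove, Briarlake, Juniper
Last habitat: Fernhollow with 44 animals

Round 1: Ashgrove=4 Briarlake=5 Elkhorn=12 Fernhollow=3 Greywater=15 Juniper=5 → close Greywater (overflow 5)
  15÷5 = 3 each, +1 to first 0
Round 2: Ashgrove=7 Briarlake=8 Elkhorn=15 Fernhollow=6 Juniper=8 → close Elkhorn (overflow 4)
  15÷4 = 3 each, +1 to first 3
Round 3: Ashgrove=11 Briarlake=12 Fernhollow=10 Juniper=11 → close Ashgrove (overflow 6)
  11÷3 = 3 each, +1 to first 2
Round 4: Briarlake=16 Fernhollow=14 Juniper=14 → close Briarlake (overflow 8)
  16÷2 = 8 each, +1 to first 0
Round 5: Fernhollow=22 Juniper=22 → close Juniper (overflow 16)
  22÷1 = 22 each, +1 to first 0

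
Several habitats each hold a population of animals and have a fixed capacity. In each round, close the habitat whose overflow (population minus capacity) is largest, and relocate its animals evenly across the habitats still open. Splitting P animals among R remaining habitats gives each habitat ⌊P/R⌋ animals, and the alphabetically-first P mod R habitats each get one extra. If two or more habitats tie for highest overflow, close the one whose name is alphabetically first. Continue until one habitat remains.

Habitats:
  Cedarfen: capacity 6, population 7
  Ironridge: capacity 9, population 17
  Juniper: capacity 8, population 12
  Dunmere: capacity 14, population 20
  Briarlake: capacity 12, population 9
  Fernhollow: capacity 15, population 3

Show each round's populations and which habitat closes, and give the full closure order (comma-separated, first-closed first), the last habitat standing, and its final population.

Closure order: Ironridge, Dunmere, Juniper, Cedarfen, Briarlake
Last habitat: Fernhollow with 68 animals

Round 1: Briarlake=9 Cedarfen=7 Dunmere=20 Fernhollow=3 Ironridge=17 Juniper=12 → close Ironridge (overflow 8)
  17÷5 = 3 each, +1 to first 2
Round 2: Briarlake=13 Cedarfen=11 Dunmere=23 Fernhollow=6 Juniper=15 → close Dunmere (overflow 9)
  23÷4 = 5 each, +1 to first 3
Round 3: Briarlake=19 Cedarfen=17 Fernhollow=12 Juniper=20 → close Juniper (overflow 12)
  20÷3 = 6 each, +1 to first 2
Round 4: Briarlake=26 Cedarfen=24 Fernhollow=18 → close Cedarfen (overflow 18)
  24÷2 = 12 each, +1 to first 0
Round 5: Briarlake=38 Fernhollow=30 → close Briarlake (overflow 26)
  38÷1 = 38 each, +1 to first 0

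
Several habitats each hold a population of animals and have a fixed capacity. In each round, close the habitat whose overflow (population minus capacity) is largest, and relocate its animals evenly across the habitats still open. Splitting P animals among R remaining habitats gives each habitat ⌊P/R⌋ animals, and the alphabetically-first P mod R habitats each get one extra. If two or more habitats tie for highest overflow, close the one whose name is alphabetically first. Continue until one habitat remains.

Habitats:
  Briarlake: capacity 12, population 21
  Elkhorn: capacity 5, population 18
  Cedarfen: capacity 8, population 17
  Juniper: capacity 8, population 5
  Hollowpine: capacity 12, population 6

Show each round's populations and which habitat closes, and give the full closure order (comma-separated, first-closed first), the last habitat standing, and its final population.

Closure order: Elkhorn, Briarlake, Cedarfen, Juniper
Last habitat: Hollowpine with 67 animals

Round 1: Briarlake=21 Cedarfen=17 Elkhorn=18 Hollowpine=6 Juniper=5 → close Elkhorn (overflow 13)
  18÷4 = 4 each, +1 to first 2
Round 2: Briarlake=26 Cedarfen=22 Hollowpine=10 Juniper=9 → close Briarlake (overflow 14)
  26÷3 = 8 each, +1 to first 2
Round 3: Cedarfen=31 Hollowpine=19 Juniper=17 → close Cedarfen (overflow 23)
  31÷2 = 15 each, +1 to first 1
Round 4: Hollowpine=35 Juniper=32 → close Juniper (overflow 24)
  32÷1 = 32 each, +1 to first 0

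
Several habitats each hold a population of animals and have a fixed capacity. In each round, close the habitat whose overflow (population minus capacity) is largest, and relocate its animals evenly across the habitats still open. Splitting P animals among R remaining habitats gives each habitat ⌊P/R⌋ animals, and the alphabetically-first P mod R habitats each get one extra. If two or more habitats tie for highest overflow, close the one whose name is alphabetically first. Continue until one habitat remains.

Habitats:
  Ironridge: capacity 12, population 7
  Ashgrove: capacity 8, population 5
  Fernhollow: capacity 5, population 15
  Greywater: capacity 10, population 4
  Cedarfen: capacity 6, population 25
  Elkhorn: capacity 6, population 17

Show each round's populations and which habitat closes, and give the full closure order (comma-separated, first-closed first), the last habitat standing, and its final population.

Closure order: Cedarfen, Elkhorn, Fernhollow, Ashgrove, Greywater
Last habitat: Ironridge with 73 animals

Round 1: Ashgrove=5 Cedarfen=25 Elkhorn=17 Fernhollow=15 Greywater=4 Ironridge=7 → close Cedarfen (overflow 19)
  25÷5 = 5 each, +1 to first 0
Round 2: Ashgrove=10 Elkhorn=22 Fernhollow=20 Greywater=9 Ironridge=12 → close Elkhorn (overflow 16)
  22÷4 = 5 each, +1 to first 2
Round 3: Ashgrove=16 Fernhollow=26 Greywater=14 Ironridge=17 → close Fernhollow (overflow 21)
  26÷3 = 8 each, +1 to first 2
Round 4: Ashgrove=25 Greywater=23 Ironridge=25 → close Ashgrove (overflow 17)
  25÷2 = 12 each, +1 to first 1
Round 5: Greywater=36 Ironridge=37 → close Greywater (overflow 26)
  36÷1 = 36 each, +1 to first 0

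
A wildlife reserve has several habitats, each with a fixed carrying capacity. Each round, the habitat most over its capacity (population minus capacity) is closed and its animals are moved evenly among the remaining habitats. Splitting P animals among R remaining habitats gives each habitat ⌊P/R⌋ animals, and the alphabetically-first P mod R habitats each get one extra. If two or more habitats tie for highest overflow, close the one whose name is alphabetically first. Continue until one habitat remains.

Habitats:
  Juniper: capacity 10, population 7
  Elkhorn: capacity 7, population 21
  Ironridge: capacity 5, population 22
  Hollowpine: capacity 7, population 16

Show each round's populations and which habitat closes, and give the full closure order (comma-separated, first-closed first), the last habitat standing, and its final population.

Closure order: Ironridge, Elkhorn, Hollowpine
Last habitat: Juniper with 66 animals

Round 1: Elkhorn=21 Hollowpine=16 Ironridge=22 Juniper=7 → close Ironridge (overflow 17)
  22÷3 = 7 each, +1 to first 1
Round 2: Elkhorn=29 Hollowpine=23 Juniper=14 → close Elkhorn (overflow 22)
  29÷2 = 14 each, +1 to first 1
Round 3: Hollowpine=38 Juniper=28 → close Hollowpine (overflow 31)
  38÷1 = 38 each, +1 to first 0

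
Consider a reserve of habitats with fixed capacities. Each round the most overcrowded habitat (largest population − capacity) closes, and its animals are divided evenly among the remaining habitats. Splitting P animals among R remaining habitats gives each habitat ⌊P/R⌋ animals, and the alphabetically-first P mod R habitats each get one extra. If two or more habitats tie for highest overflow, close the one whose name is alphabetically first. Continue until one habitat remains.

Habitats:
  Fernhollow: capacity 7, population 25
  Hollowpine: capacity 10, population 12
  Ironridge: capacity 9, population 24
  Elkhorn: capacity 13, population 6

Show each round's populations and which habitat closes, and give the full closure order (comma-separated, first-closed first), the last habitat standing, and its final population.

Round 1: Elkhorn=6 Fernhollow=25 Hollowpine=12 Ironridge=24 → close Fernhollow (overflow 18)
  25÷3 = 8 each, +1 to first 1
Round 2: Elkhorn=15 Hollowpine=20 Ironridge=32 → close Ironridge (overflow 23)
  32÷2 = 16 each, +1 to first 0
Round 3: Elkhorn=31 Hollowpine=36 → close Hollowpine (overflow 26)
  36÷1 = 36 each, +1 to first 0

Closure order: Fernhollow, Ironridge, Hollowpine
Last habitat: Elkhorn with 67 animals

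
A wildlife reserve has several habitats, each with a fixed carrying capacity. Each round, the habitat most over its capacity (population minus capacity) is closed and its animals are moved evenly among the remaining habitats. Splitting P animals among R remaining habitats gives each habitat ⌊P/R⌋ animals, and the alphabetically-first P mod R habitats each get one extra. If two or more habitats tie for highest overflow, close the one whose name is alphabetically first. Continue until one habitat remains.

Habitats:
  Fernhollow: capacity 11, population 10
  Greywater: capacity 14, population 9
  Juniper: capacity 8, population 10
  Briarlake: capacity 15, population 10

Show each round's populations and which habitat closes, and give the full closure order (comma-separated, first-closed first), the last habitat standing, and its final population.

Closure order: Juniper, Fernhollow, Briarlake
Last habitat: Greywater with 39 animals

Round 1: Briarlake=10 Fernhollow=10 Greywater=9 Juniper=10 → close Juniper (overflow 2)
  10÷3 = 3 each, +1 to first 1
Round 2: Briarlake=14 Fernhollow=13 Greywater=12 → close Fernhollow (overflow 2)
  13÷2 = 6 each, +1 to first 1
Round 3: Briarlake=21 Greywater=18 → close Briarlake (overflow 6)
  21÷1 = 21 each, +1 to first 0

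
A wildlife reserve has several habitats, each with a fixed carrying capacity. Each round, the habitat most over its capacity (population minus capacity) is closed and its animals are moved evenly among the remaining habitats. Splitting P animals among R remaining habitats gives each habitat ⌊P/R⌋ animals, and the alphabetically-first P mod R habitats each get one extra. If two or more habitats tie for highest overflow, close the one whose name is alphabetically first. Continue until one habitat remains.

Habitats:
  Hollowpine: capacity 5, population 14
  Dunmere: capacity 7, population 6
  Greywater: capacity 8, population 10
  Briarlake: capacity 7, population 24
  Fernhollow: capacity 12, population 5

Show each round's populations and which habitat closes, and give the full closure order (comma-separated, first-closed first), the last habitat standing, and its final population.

Closure order: Briarlake, Hollowpine, Greywater, Dunmere
Last habitat: Fernhollow with 59 animals

Round 1: Briarlake=24 Dunmere=6 Fernhollow=5 Greywater=10 Hollowpine=14 → close Briarlake (overflow 17)
  24÷4 = 6 each, +1 to first 0
Round 2: Dunmere=12 Fernhollow=11 Greywater=16 Hollowpine=20 → close Hollowpine (overflow 15)
  20÷3 = 6 each, +1 to first 2
Round 3: Dunmere=19 Fernhollow=18 Greywater=22 → close Greywater (overflow 14)
  22÷2 = 11 each, +1 to first 0
Round 4: Dunmere=30 Fernhollow=29 → close Dunmere (overflow 23)
  30÷1 = 30 each, +1 to first 0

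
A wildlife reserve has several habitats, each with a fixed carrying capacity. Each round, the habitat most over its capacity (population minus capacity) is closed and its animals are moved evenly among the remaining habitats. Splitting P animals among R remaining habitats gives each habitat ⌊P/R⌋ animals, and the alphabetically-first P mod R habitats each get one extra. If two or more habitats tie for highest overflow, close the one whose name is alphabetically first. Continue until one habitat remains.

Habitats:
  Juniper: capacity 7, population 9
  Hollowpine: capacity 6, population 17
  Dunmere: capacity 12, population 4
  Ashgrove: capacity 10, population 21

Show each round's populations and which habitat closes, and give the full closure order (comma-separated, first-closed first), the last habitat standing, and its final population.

Closure order: Ashgrove, Hollowpine, Juniper
Last habitat: Dunmere with 51 animals

Round 1: Ashgrove=21 Dunmere=4 Hollowpine=17 Juniper=9 → close Ashgrove (overflow 11)
  21÷3 = 7 each, +1 to first 0
Round 2: Dunmere=11 Hollowpine=24 Juniper=16 → close Hollowpine (overflow 18)
  24÷2 = 12 each, +1 to first 0
Round 3: Dunmere=23 Juniper=28 → close Juniper (overflow 21)
  28÷1 = 28 each, +1 to first 0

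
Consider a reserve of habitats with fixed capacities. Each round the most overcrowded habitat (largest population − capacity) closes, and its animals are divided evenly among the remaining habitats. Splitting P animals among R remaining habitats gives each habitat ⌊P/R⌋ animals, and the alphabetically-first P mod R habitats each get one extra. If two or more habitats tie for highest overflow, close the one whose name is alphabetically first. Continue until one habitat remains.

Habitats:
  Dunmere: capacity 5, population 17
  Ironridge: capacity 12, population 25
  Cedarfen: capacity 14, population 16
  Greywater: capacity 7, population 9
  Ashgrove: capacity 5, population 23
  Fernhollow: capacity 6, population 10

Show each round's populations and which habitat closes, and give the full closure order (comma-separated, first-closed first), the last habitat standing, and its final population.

Round 1: Ashgrove=23 Cedarfen=16 Dunmere=17 Fernhollow=10 Greywater=9 Ironridge=25 → close Ashgrove (overflow 18)
  23÷5 = 4 each, +1 to first 3
Round 2: Cedarfen=21 Dunmere=22 Fernhollow=15 Greywater=13 Ironridge=29 → close Dunmere (overflow 17)
  22÷4 = 5 each, +1 to first 2
Round 3: Cedarfen=27 Fernhollow=21 Greywater=18 Ironridge=34 → close Ironridge (overflow 22)
  34÷3 = 11 each, +1 to first 1
Round 4: Cedarfen=39 Fernhollow=32 Greywater=29 → close Fernhollow (overflow 26)
  32÷2 = 16 each, +1 to first 0
Round 5: Cedarfen=55 Greywater=45 → close Cedarfen (overflow 41)
  55÷1 = 55 each, +1 to first 0

Closure order: Ashgrove, Dunmere, Ironridge, Fernhollow, Cedarfen
Last habitat: Greywater with 100 animals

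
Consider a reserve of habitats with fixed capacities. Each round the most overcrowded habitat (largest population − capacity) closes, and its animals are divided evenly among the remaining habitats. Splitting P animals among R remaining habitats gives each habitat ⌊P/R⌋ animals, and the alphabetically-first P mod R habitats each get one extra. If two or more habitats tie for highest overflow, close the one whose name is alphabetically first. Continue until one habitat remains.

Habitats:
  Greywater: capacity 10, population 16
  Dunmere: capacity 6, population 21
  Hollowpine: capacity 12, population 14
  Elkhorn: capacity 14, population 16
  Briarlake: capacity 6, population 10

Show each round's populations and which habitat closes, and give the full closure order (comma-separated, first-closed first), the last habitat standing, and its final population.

Closure order: Dunmere, Greywater, Briarlake, Elkhorn
Last habitat: Hollowpine with 77 animals

Round 1: Briarlake=10 Dunmere=21 Elkhorn=16 Greywater=16 Hollowpine=14 → close Dunmere (overflow 15)
  21÷4 = 5 each, +1 to first 1
Round 2: Briarlake=16 Elkhorn=21 Greywater=21 Hollowpine=19 → close Greywater (overflow 11)
  21÷3 = 7 each, +1 to first 0
Round 3: Briarlake=23 Elkhorn=28 Hollowpine=26 → close Briarlake (overflow 17)
  23÷2 = 11 each, +1 to first 1
Round 4: Elkhorn=40 Hollowpine=37 → close Elkhorn (overflow 26)
  40÷1 = 40 each, +1 to first 0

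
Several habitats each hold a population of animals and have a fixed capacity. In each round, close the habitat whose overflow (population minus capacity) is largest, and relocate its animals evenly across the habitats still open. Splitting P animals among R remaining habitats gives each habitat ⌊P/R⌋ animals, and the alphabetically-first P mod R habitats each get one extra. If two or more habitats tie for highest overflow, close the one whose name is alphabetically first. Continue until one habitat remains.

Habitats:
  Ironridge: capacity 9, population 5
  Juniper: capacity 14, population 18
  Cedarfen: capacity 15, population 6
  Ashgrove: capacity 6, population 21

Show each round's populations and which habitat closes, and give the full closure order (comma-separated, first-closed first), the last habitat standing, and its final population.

Round 1: Ashgrove=21 Cedarfen=6 Ironridge=5 Juniper=18 → close Ashgrove (overflow 15)
  21÷3 = 7 each, +1 to first 0
Round 2: Cedarfen=13 Ironridge=12 Juniper=25 → close Juniper (overflow 11)
  25÷2 = 12 each, +1 to first 1
Round 3: Cedarfen=26 Ironridge=24 → close Ironridge (overflow 15)
  24÷1 = 24 each, +1 to first 0

Closure order: Ashgrove, Juniper, Ironridge
Last habitat: Cedarfen with 50 animals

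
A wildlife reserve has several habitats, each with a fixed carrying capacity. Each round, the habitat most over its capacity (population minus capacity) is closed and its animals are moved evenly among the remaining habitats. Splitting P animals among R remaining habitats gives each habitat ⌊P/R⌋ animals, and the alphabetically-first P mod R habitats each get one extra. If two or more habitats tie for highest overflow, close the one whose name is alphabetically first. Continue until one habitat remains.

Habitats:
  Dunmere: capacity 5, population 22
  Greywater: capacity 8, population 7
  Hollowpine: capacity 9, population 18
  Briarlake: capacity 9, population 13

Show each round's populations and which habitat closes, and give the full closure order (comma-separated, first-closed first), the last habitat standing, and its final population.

Round 1: Briarlake=13 Dunmere=22 Greywater=7 Hollowpine=18 → close Dunmere (overflow 17)
  22÷3 = 7 each, +1 to first 1
Round 2: Briarlake=21 Greywater=14 Hollowpine=25 → close Hollowpine (overflow 16)
  25÷2 = 12 each, +1 to first 1
Round 3: Briarlake=34 Greywater=26 → close Briarlake (overflow 25)
  34÷1 = 34 each, +1 to first 0

Closure order: Dunmere, Hollowpine, Briarlake
Last habitat: Greywater with 60 animals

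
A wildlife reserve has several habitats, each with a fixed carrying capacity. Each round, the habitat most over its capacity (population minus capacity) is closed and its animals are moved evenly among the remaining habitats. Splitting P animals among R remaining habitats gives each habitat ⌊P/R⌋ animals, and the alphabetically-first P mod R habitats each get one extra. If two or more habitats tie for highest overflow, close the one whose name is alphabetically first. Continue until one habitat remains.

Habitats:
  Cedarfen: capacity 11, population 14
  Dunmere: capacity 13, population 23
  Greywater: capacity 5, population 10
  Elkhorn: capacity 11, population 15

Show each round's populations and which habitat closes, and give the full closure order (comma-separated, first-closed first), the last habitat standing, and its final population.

Round 1: Cedarfen=14 Dunmere=23 Elkhorn=15 Greywater=10 → close Dunmere (overflow 10)
  23÷3 = 7 each, +1 to first 2
Round 2: Cedarfen=22 Elkhorn=23 Greywater=17 → close Elkhorn (overflow 12)
  23÷2 = 11 each, +1 to first 1
Round 3: Cedarfen=34 Greywater=28 → close Cedarfen (overflow 23)
  34÷1 = 34 each, +1 to first 0

Closure order: Dunmere, Elkhorn, Cedarfen
Last habitat: Greywater with 62 animals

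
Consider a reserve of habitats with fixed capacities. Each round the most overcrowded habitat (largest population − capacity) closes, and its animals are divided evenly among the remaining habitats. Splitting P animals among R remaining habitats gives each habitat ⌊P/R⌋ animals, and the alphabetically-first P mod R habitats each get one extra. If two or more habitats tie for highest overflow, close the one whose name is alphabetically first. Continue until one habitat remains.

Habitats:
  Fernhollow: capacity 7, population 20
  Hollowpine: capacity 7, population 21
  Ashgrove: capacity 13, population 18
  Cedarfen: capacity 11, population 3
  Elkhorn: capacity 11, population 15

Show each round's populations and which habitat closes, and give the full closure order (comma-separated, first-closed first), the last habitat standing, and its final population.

Closure order: Hollowpine, Fernhollow, Ashgrove, Elkhorn
Last habitat: Cedarfen with 77 animals

Round 1: Ashgrove=18 Cedarfen=3 Elkhorn=15 Fernhollow=20 Hollowpine=21 → close Hollowpine (overflow 14)
  21÷4 = 5 each, +1 to first 1
Round 2: Ashgrove=24 Cedarfen=8 Elkhorn=20 Fernhollow=25 → close Fernhollow (overflow 18)
  25÷3 = 8 each, +1 to first 1
Round 3: Ashgrove=33 Cedarfen=16 Elkhorn=28 → close Ashgrove (overflow 20)
  33÷2 = 16 each, +1 to first 1
Round 4: Cedarfen=33 Elkhorn=44 → close Elkhorn (overflow 33)
  44÷1 = 44 each, +1 to first 0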